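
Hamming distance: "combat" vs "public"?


Comparing character by character (same length = 6):
  Pos 0: 'c' vs 'p' !=
  Pos 1: 'o' vs 'u' !=
  Pos 2: 'm' vs 'b' !=
  Pos 3: 'b' vs 'l' !=
  Pos 4: 'a' vs 'i' !=
  Pos 5: 't' vs 'c' !=
Hamming distance = 6


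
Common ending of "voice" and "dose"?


Word 1: "voice"
Word 2: "dose"
Comparing from end:
  Pos -1: 'e' == 'e'
  Pos -2: 'c' != 's' (stop)
LCS = "e" (length 1)


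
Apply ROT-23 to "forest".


Word: "forest"
Shift: 23
Each letter → (letter + shift) mod 26:
  'f' (5) + 23 = 2 → 'c'
  'o' (14) + 23 = 11 → 'l'
  'r' (17) + 23 = 14 → 'o'
  'e' (4) + 23 = 1 → 'b'
  's' (18) + 23 = 15 → 'p'
  't' (19) + 23 = 16 → 'q'
Result = "clobpq"


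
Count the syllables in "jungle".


Word: "jungle"
Syllable breakdown: jun | gle
Counting: 2 parts
= 2 syllables


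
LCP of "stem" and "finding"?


Word 1: "stem"
Word 2: "finding"
Comparing from start:
  Pos 0: 's' != 'f' (stop)
LCP = "" (length 0)


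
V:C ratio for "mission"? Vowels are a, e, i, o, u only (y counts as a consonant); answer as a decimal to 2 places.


Word: "mission"
Vowels (a,e,i,o,u): 3
Consonants: 4
Ratio = 3/4
= 0.75


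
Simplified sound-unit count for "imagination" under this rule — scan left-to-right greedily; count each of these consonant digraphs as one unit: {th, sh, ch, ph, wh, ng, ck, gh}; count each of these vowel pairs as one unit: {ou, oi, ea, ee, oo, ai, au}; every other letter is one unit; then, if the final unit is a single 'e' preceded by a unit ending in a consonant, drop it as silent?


Word: "imagination" (11 letters)
Left-to-right scan:
  [1] 'i' (letter)
  [2] 'm' (letter)
  [3] 'a' (letter)
  [4] 'g' (letter)
  [5] 'i' (letter)
  [6] 'n' (letter)
  [7] 'a' (letter)
  [8] 't' (letter)
  [9] 'i' (letter)
  [10] 'o' (letter)
  [11] 'n' (letter)
Units from scan: 11
Sound units = 11 units


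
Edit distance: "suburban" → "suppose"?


Word 1: "suburban" (length 8)
Word 2: "suppose" (length 7)
One optimal edit sequence (insert/delete/substitute each cost 1):
  1. keep 's'
  2. keep 'u'
  3. delete 'b'  (+1)
  4. substitute 'u' -> 'p'  (+1)
  5. substitute 'r' -> 'p'  (+1)
  6. substitute 'b' -> 'o'  (+1)
  7. substitute 'a' -> 's'  (+1)
  8. substitute 'n' -> 'e'  (+1)
Total edit operations: 6
Edit distance = 6


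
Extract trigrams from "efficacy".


Word: "efficacy" (length 8)
Number of trigrams = 8 - 3 + 1 = 6
  Position 0: "eff"
  Position 1: "ffi"
  Position 2: "fic"
  Position 3: "ica"
  Position 4: "cac"
  Position 5: "acy"
Trigrams = "eff", "ffi", "fic", "ica", "cac", "acy"


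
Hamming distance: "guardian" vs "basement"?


Comparing character by character (same length = 8):
  Pos 0: 'g' vs 'b' !=
  Pos 1: 'u' vs 'a' !=
  Pos 2: 'a' vs 's' !=
  Pos 3: 'r' vs 'e' !=
  Pos 4: 'd' vs 'm' !=
  Pos 5: 'i' vs 'e' !=
  Pos 6: 'a' vs 'n' !=
  Pos 7: 'n' vs 't' !=
Hamming distance = 8


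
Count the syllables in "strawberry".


Word: "strawberry"
Syllable breakdown: straw / ber / ry
Counting: 3 parts
= 3 syllables


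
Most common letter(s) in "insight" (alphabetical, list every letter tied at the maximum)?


Word: "insight"
Letter counts:
  'g': 1
  'h': 1
  'i': 2
  'n': 1
  's': 1
  't': 1
Maximum count = 2
Most frequent = 'i' (2 times each)


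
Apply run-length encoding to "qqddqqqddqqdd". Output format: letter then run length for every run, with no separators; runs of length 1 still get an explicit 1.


String: "qqddqqqddqqdd"
Scanning for consecutive runs:
  'q' x 2
  'd' x 2
  'q' x 3
  'd' x 2
  'q' x 2
  'd' x 2
RLE = "q2d2q3d2q2d2"


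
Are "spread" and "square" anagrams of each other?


Word 1: "spread" → sorted: adeprs
Word 2: "square" → sorted: aeqrsu
Same letters? adeprs != aeqrsu
Anagram = No


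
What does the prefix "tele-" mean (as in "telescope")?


Prefix: tele-
Example: telescope (tele- + scope)
Meaning = distant


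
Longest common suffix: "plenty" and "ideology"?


Word 1: "plenty"
Word 2: "ideology"
Comparing from end:
  Pos -1: 'y' == 'y'
  Pos -2: 't' != 'g' (stop)
LCS = "y" (length 1)


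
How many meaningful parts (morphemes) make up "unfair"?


Word: "unfair"
Morphemes: un- / fair
Each morpheme carries meaning
= 2 morphemes


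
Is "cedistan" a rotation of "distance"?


Word: "distance", Candidate: "cedistan"
Method: check if candidate is substring of word+word
"distancedistance" contains "cedistan"? Yes
Is rotation = Yes


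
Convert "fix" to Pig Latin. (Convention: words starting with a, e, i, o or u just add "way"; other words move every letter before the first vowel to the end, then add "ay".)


Word: "fix"
Starts with consonant(s) → move to end, add 'ay'
Consonant cluster: "f"
Pig Latin = "ixfay"


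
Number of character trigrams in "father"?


Word: "father" (length 6)
Number of 3-grams = length - 3 + 1 = 6 - 3 + 1
= 4


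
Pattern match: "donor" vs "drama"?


Pattern of "donor": [0, 1, 2, 1, 3]
Pattern of "drama": [0, 1, 2, 3, 2]
Patterns do not match
Same pattern = No


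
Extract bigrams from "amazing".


Word: "amazing" (length 7)
Number of bigrams = 7 - 2 + 1 = 6
  Position 0: "am"
  Position 1: "ma"
  Position 2: "az"
  Position 3: "zi"
  Position 4: "in"
  Position 5: "ng"
Bigrams = "am", "ma", "az", "zi", "in", "ng"


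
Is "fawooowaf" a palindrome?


Word: "fawooowaf"
Reversed: "fawooowaf"
Forward == Backward? fawooowaf == fawooowaf
Palindrome = Yes


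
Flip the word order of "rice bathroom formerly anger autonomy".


Original: "rice bathroom formerly anger autonomy"
Words (1..n): rice | bathroom | formerly | anger | autonomy
Reversed (n..1): autonomy | anger | formerly | bathroom | rice
Result = "autonomy anger formerly bathroom rice"


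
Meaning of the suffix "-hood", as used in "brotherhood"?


Suffix: -hood
Example: brotherhood (brother + -hood)
Meaning = state / condition


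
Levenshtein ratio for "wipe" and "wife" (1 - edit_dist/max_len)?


Word 1: "wipe" (length 4)
Word 2: "wife" (length 4)
One optimal edit sequence:
  1. keep 'w'
  2. keep 'i'
  3. substitute 'p' -> 'f'  (+1)
  4. keep 'e'
Edit distance = 1
Max length = max(4, 4) = 4
Similarity = 1 - 1/4
= 0.7500


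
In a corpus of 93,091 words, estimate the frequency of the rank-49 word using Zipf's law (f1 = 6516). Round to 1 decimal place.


Zipf's law: f(r) = f(1) / r
f(1) = 6516
f(49) = 6516 / 49
= 133.0 occurrences


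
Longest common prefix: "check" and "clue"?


Word 1: "check"
Word 2: "clue"
Comparing from start:
  Pos 0: 'c' == 'c'
  Pos 1: 'h' != 'l' (stop)
LCP = "c" (length 1)


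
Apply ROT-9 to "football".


Word: "football"
Shift: 9
Each letter → (letter + shift) mod 26:
  'f' (5) + 9 = 14 → 'o'
  'o' (14) + 9 = 23 → 'x'
  'o' (14) + 9 = 23 → 'x'
  't' (19) + 9 = 2 → 'c'
  'b' (1) + 9 = 10 → 'k'
  'a' (0) + 9 = 9 → 'j'
  'l' (11) + 9 = 20 → 'u'
  'l' (11) + 9 = 20 → 'u'
Result = "oxxckjuu"


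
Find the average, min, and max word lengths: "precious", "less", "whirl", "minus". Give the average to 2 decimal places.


Lengths: "precious"=8, "less"=4, "whirl"=5, "minus"=5
Sum = 22, Count = 4
Average = 22/4 = 5.50
= avg=5.50, min=4, max=8


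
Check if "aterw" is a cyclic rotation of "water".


Word: "water", Candidate: "aterw"
Method: check if candidate is substring of word+word
"waterwater" contains "aterw"? Yes
Is rotation = Yes


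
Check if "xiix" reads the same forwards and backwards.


Word: "xiix"
Reversed: "xiix"
Forward == Backward? xiix == xiix
Palindrome = Yes


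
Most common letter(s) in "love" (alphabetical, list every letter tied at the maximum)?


Word: "love"
Letter counts:
  'e': 1
  'l': 1
  'o': 1
  'v': 1
Maximum count = 1
Most frequent = 'e', 'l', 'o', 'v' (1 time each)


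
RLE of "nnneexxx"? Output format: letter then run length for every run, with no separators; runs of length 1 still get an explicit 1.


String: "nnneexxx"
Scanning for consecutive runs:
  'n' x 3
  'e' x 2
  'x' x 3
RLE = "n3e2x3"


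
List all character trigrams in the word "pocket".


Word: "pocket" (length 6)
Number of trigrams = 6 - 3 + 1 = 4
  Position 0: "poc"
  Position 1: "ock"
  Position 2: "cke"
  Position 3: "ket"
Trigrams = "poc", "ock", "cke", "ket"


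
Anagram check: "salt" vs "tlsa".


Word 1: "salt" → sorted: alst
Word 2: "tlsa" → sorted: alst
Same letters? alst == alst
Anagram = Yes


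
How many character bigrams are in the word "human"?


Word: "human" (length 5)
Number of 2-grams = length - 2 + 1 = 5 - 2 + 1
= 4


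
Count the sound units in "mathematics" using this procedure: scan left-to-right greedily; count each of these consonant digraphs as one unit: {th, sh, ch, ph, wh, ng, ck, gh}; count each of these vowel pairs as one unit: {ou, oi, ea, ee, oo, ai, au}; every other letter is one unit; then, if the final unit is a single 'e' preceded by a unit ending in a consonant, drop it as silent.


Word: "mathematics" (11 letters)
Left-to-right scan:
  [1] 'm' (letter)
  [2] 'a' (letter)
  [3] 'th' (digraph)
  [4] 'e' (letter)
  [5] 'm' (letter)
  [6] 'a' (letter)
  [7] 't' (letter)
  [8] 'i' (letter)
  [9] 'c' (letter)
  [10] 's' (letter)
Units from scan: 10
Sound units = 10 units


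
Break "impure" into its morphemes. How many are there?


Word: "impure"
Morphemes: im- | pure
Each morpheme carries meaning
= 2 morphemes


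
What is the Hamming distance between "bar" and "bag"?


Comparing character by character (same length = 3):
  Pos 0: 'b' vs 'b' =
  Pos 1: 'a' vs 'a' =
  Pos 2: 'r' vs 'g' !=
Hamming distance = 1


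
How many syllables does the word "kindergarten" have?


Word: "kindergarten"
Syllable breakdown: kin | der | gar | ten
Counting: 4 parts
= 4 syllables


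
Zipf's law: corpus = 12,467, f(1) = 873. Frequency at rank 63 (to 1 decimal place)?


Zipf's law: f(r) = f(1) / r
f(1) = 873
f(63) = 873 / 63
= 13.9 occurrences


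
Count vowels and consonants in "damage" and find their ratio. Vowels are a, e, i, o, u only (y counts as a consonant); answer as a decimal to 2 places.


Word: "damage"
Vowels (a,e,i,o,u): 3
Consonants: 3
Ratio = 3/3
= 1.00


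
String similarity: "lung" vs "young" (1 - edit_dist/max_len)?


Word 1: "lung" (length 4)
Word 2: "young" (length 5)
One optimal edit sequence:
  1. insert 'y'  (+1)
  2. substitute 'l' -> 'o'  (+1)
  3. keep 'u'
  4. keep 'n'
  5. keep 'g'
Edit distance = 2
Max length = max(4, 5) = 5
Similarity = 1 - 2/5
= 0.6000


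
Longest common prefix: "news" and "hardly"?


Word 1: "news"
Word 2: "hardly"
Comparing from start:
  Pos 0: 'n' != 'h' (stop)
LCP = "" (length 0)


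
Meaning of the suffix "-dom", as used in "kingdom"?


Suffix: -dom
Example: kingdom = king + -dom
Meaning = state / realm


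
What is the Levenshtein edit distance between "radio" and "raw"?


Word 1: "radio" (length 5)
Word 2: "raw" (length 3)
One optimal edit sequence (insert/delete/substitute each cost 1):
  1. keep 'r'
  2. keep 'a'
  3. delete 'd'  (+1)
  4. delete 'i'  (+1)
  5. substitute 'o' -> 'w'  (+1)
Total edit operations: 3
Edit distance = 3


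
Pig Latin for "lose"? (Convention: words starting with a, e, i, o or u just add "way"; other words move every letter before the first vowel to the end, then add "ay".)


Word: "lose"
Starts with consonant(s) → move to end, add 'ay'
Consonant cluster: "l"
Pig Latin = "oselay"


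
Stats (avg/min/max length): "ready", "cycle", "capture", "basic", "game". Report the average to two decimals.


Lengths: "ready"=5, "cycle"=5, "capture"=7, "basic"=5, "game"=4
Sum = 26, Count = 5
Average = 26/5 = 5.20
= avg=5.20, min=4, max=7


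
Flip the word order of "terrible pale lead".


Original: "terrible pale lead"
Words (1..n): terrible | pale | lead
Reversed (n..1): lead | pale | terrible
Result = "lead pale terrible"


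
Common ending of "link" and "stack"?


Word 1: "link"
Word 2: "stack"
Comparing from end:
  Pos -1: 'k' == 'k'
  Pos -2: 'n' != 'c' (stop)
LCS = "k" (length 1)


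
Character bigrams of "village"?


Word: "village" (length 7)
Number of bigrams = 7 - 2 + 1 = 6
  Position 0: "vi"
  Position 1: "il"
  Position 2: "ll"
  Position 3: "la"
  Position 4: "ag"
  Position 5: "ge"
Bigrams = "vi", "il", "ll", "la", "ag", "ge"


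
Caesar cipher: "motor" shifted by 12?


Word: "motor"
Shift: 12
Each letter → (letter + shift) mod 26:
  'm' (12) + 12 = 24 → 'y'
  'o' (14) + 12 = 0 → 'a'
  't' (19) + 12 = 5 → 'f'
  'o' (14) + 12 = 0 → 'a'
  'r' (17) + 12 = 3 → 'd'
Result = "yafad"


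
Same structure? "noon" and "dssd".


Pattern of "noon": [0, 1, 1, 0]
Pattern of "dssd": [0, 1, 1, 0]
Patterns match
Same pattern = Yes


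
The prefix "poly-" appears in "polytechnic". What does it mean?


Prefix: poly-
Example: polytechnic (poly- + technic)
Meaning = many


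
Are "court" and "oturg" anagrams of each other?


Word 1: "court" → sorted: cortu
Word 2: "oturg" → sorted: gortu
Same letters? cortu != gortu
Anagram = No


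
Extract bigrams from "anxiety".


Word: "anxiety" (length 7)
Number of bigrams = 7 - 2 + 1 = 6
  Position 0: "an"
  Position 1: "nx"
  Position 2: "xi"
  Position 3: "ie"
  Position 4: "et"
  Position 5: "ty"
Bigrams = "an", "nx", "xi", "ie", "et", "ty"


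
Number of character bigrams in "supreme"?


Word: "supreme" (length 7)
Number of 2-grams = length - 2 + 1 = 7 - 2 + 1
= 6


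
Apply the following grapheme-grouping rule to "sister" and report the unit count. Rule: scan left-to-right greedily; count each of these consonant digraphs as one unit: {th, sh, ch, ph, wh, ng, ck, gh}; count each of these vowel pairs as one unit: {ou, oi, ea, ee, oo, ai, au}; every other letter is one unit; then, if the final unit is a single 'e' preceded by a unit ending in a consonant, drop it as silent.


Word: "sister" (6 letters)
Left-to-right scan:
  [1] 's' (letter)
  [2] 'i' (letter)
  [3] 's' (letter)
  [4] 't' (letter)
  [5] 'e' (letter)
  [6] 'r' (letter)
Units from scan: 6
Sound units = 6 units


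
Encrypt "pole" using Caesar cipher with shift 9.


Word: "pole"
Shift: 9
Each letter → (letter + shift) mod 26:
  'p' (15) + 9 = 24 → 'y'
  'o' (14) + 9 = 23 → 'x'
  'l' (11) + 9 = 20 → 'u'
  'e' (4) + 9 = 13 → 'n'
Result = "yxun"


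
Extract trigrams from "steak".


Word: "steak" (length 5)
Number of trigrams = 5 - 3 + 1 = 3
  Position 0: "ste"
  Position 1: "tea"
  Position 2: "eak"
Trigrams = "ste", "tea", "eak"


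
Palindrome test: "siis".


Word: "siis"
Reversed: "siis"
Forward == Backward? siis == siis
Palindrome = Yes


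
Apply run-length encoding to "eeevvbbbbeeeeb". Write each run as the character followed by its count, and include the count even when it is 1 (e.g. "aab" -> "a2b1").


String: "eeevvbbbbeeeeb"
Scanning for consecutive runs:
  'e' x 3
  'v' x 2
  'b' x 4
  'e' x 4
  'b' x 1
RLE = "e3v2b4e4b1"


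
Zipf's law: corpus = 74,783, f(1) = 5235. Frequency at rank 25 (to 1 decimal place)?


Zipf's law: f(r) = f(1) / r
f(1) = 5235
f(25) = 5235 / 25
= 209.4 occurrences


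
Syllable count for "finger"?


Word: "finger"
Syllable breakdown: fin-ger
Counting: 2 parts
= 2 syllables


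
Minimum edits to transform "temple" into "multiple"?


Word 1: "temple" (length 6)
Word 2: "multiple" (length 8)
One optimal edit sequence (insert/delete/substitute each cost 1):
  1. insert 'm'  (+1)
  2. insert 'u'  (+1)
  3. substitute 't' -> 'l'  (+1)
  4. substitute 'e' -> 't'  (+1)
  5. substitute 'm' -> 'i'  (+1)
  6. keep 'p'
  7. keep 'l'
  8. keep 'e'
Total edit operations: 5
Edit distance = 5


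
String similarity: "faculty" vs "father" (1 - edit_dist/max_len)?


Word 1: "faculty" (length 7)
Word 2: "father" (length 6)
One optimal edit sequence:
  1. keep 'f'
  2. keep 'a'
  3. delete 'c'  (+1)
  4. substitute 'u' -> 't'  (+1)
  5. substitute 'l' -> 'h'  (+1)
  6. substitute 't' -> 'e'  (+1)
  7. substitute 'y' -> 'r'  (+1)
Edit distance = 5
Max length = max(7, 6) = 7
Similarity = 1 - 5/7
= 0.2857


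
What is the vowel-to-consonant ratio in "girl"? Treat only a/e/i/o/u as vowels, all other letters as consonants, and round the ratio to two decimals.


Word: "girl"
Vowels (a,e,i,o,u): 1
Consonants: 3
Ratio = 1/3
= 0.33


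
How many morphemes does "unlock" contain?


Word: "unlock"
Morphemes: un- / lock
Each morpheme carries meaning
= 2 morphemes


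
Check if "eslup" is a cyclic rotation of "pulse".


Word: "pulse", Candidate: "eslup"
Method: check if candidate is substring of word+word
"pulsepulse" contains "eslup"? No
Is rotation = No


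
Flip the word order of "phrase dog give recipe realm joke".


Original: "phrase dog give recipe realm joke"
Words (1..n): phrase | dog | give | recipe | realm | joke
Reversed (n..1): joke | realm | recipe | give | dog | phrase
Result = "joke realm recipe give dog phrase"


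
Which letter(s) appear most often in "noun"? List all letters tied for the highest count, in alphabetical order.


Word: "noun"
Letter counts:
  'n': 2
  'o': 1
  'u': 1
Maximum count = 2
Most frequent = 'n' (2 times each)


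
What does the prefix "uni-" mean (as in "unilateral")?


Prefix: uni-
Example: unilateral = uni- + lateral
Meaning = one


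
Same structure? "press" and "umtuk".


Pattern of "press": [0, 1, 2, 3, 3]
Pattern of "umtuk": [0, 1, 2, 0, 3]
Patterns do not match
Same pattern = No


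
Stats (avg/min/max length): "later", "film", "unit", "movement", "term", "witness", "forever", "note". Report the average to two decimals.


Lengths: "later"=5, "film"=4, "unit"=4, "movement"=8, "term"=4, "witness"=7, "forever"=7, "note"=4
Sum = 43, Count = 8
Average = 43/8 = 5.38
= avg=5.38, min=4, max=8


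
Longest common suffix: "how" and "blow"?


Word 1: "how"
Word 2: "blow"
Comparing from end:
  Pos -1: 'w' == 'w'
  Pos -2: 'o' == 'o'
  Pos -3: 'h' != 'l' (stop)
LCS = "ow" (length 2)


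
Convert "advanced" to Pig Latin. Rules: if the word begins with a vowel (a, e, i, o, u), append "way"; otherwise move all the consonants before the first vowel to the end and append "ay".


Word: "advanced"
Starts with vowel → add 'way'
Pig Latin = "advancedway"


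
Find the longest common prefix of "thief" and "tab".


Word 1: "thief"
Word 2: "tab"
Comparing from start:
  Pos 0: 't' == 't'
  Pos 1: 'h' != 'a' (stop)
LCP = "t" (length 1)


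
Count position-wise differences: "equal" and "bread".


Comparing character by character (same length = 5):
  Pos 0: 'e' vs 'b' !=
  Pos 1: 'q' vs 'r' !=
  Pos 2: 'u' vs 'e' !=
  Pos 3: 'a' vs 'a' =
  Pos 4: 'l' vs 'd' !=
Hamming distance = 4


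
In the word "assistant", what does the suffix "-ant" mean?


Suffix: -ant
As in: assistant -> assist + -ant
Meaning = one who / that which


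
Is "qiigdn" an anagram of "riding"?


Word 1: "riding" → sorted: dgiinr
Word 2: "qiigdn" → sorted: dgiinq
Same letters? dgiinr != dgiinq
Anagram = No


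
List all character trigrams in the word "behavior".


Word: "behavior" (length 8)
Number of trigrams = 8 - 3 + 1 = 6
  Position 0: "beh"
  Position 1: "eha"
  Position 2: "hav"
  Position 3: "avi"
  Position 4: "vio"
  Position 5: "ior"
Trigrams = "beh", "eha", "hav", "avi", "vio", "ior"


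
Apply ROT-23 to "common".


Word: "common"
Shift: 23
Each letter → (letter + shift) mod 26:
  'c' (2) + 23 = 25 → 'z'
  'o' (14) + 23 = 11 → 'l'
  'm' (12) + 23 = 9 → 'j'
  'm' (12) + 23 = 9 → 'j'
  'o' (14) + 23 = 11 → 'l'
  'n' (13) + 23 = 10 → 'k'
Result = "zljjlk"


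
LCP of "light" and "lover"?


Word 1: "light"
Word 2: "lover"
Comparing from start:
  Pos 0: 'l' == 'l'
  Pos 1: 'i' != 'o' (stop)
LCP = "l" (length 1)


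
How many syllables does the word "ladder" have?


Word: "ladder"
Syllable breakdown: lad / der
Counting: 2 parts
= 2 syllables


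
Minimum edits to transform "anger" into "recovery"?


Word 1: "anger" (length 5)
Word 2: "recovery" (length 8)
One optimal edit sequence (insert/delete/substitute each cost 1):
  1. insert 'r'  (+1)
  2. insert 'e'  (+1)
  3. substitute 'a' -> 'c'  (+1)
  4. substitute 'n' -> 'o'  (+1)
  5. substitute 'g' -> 'v'  (+1)
  6. keep 'e'
  7. keep 'r'
  8. insert 'y'  (+1)
Total edit operations: 6
Edit distance = 6


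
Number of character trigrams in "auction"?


Word: "auction" (length 7)
Number of 3-grams = length - 3 + 1 = 7 - 3 + 1
= 5


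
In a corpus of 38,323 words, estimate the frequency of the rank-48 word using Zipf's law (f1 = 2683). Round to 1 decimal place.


Zipf's law: f(r) = f(1) / r
f(1) = 2683
f(48) = 2683 / 48
= 55.9 occurrences


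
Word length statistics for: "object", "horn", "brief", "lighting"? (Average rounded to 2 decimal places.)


Lengths: "object"=6, "horn"=4, "brief"=5, "lighting"=8
Sum = 23, Count = 4
Average = 23/4 = 5.75
= avg=5.75, min=4, max=8


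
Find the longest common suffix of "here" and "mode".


Word 1: "here"
Word 2: "mode"
Comparing from end:
  Pos -1: 'e' == 'e'
  Pos -2: 'r' != 'd' (stop)
LCS = "e" (length 1)


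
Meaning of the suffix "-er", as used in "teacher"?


Suffix: -er
Example: teacher (teach + -er)
Meaning = one who / more


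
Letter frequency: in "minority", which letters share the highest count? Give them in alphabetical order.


Word: "minority"
Letter counts:
  'i': 2
  'm': 1
  'n': 1
  'o': 1
  'r': 1
  't': 1
  'y': 1
Maximum count = 2
Most frequent = 'i' (2 times each)


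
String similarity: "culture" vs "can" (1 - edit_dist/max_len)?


Word 1: "culture" (length 7)
Word 2: "can" (length 3)
One optimal edit sequence:
  1. keep 'c'
  2. delete 'u'  (+1)
  3. delete 'l'  (+1)
  4. delete 't'  (+1)
  5. delete 'u'  (+1)
  6. substitute 'r' -> 'a'  (+1)
  7. substitute 'e' -> 'n'  (+1)
Edit distance = 6
Max length = max(7, 3) = 7
Similarity = 1 - 6/7
= 0.1429


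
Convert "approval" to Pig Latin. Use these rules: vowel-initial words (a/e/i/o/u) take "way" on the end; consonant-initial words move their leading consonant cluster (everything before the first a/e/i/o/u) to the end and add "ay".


Word: "approval"
Starts with vowel → add 'way'
Pig Latin = "approvalway"


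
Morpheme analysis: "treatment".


Word: "treatment"
Morphemes: treat + -ment
Each morpheme carries meaning
= 2 morphemes


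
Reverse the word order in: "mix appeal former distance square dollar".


Original: "mix appeal former distance square dollar"
Words (1..n): mix | appeal | former | distance | square | dollar
Reversed (n..1): dollar | square | distance | former | appeal | mix
Result = "dollar square distance former appeal mix"


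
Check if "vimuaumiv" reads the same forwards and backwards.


Word: "vimuaumiv"
Reversed: "vimuaumiv"
Forward == Backward? vimuaumiv == vimuaumiv
Palindrome = Yes


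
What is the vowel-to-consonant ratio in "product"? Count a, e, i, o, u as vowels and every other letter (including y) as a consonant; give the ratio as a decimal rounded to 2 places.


Word: "product"
Vowels (a,e,i,o,u): 2
Consonants: 5
Ratio = 2/5
= 0.40


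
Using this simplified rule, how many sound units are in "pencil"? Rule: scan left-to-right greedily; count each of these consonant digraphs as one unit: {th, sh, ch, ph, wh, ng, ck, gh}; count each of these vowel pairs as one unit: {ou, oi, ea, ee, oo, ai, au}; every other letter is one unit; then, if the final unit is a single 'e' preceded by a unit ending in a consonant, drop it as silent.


Word: "pencil" (6 letters)
Left-to-right scan:
  1. 'p' (letter)
  2. 'e' (letter)
  3. 'n' (letter)
  4. 'c' (letter)
  5. 'i' (letter)
  6. 'l' (letter)
Units from scan: 6
Sound units = 6 units


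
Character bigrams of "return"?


Word: "return" (length 6)
Number of bigrams = 6 - 2 + 1 = 5
  Position 0: "re"
  Position 1: "et"
  Position 2: "tu"
  Position 3: "ur"
  Position 4: "rn"
Bigrams = "re", "et", "tu", "ur", "rn"


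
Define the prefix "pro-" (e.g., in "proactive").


Prefix: pro-
Example: proactive (pro- + active)
Meaning = forward / in favor of


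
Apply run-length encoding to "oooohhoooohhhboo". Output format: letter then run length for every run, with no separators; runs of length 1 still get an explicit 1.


String: "oooohhoooohhhboo"
Scanning for consecutive runs:
  'o' x 4
  'h' x 2
  'o' x 4
  'h' x 3
  'b' x 1
  'o' x 2
RLE = "o4h2o4h3b1o2"


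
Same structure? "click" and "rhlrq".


Pattern of "click": [0, 1, 2, 0, 3]
Pattern of "rhlrq": [0, 1, 2, 0, 3]
Patterns match
Same pattern = Yes


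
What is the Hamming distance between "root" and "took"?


Comparing character by character (same length = 4):
  Pos 0: 'r' vs 't' !=
  Pos 1: 'o' vs 'o' =
  Pos 2: 'o' vs 'o' =
  Pos 3: 't' vs 'k' !=
Hamming distance = 2


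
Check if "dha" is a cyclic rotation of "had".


Word: "had", Candidate: "dha"
Method: check if candidate is substring of word+word
"hadhad" contains "dha"? Yes
Is rotation = Yes


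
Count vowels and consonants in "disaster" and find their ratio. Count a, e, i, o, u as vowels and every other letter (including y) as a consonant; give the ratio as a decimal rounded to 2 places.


Word: "disaster"
Vowels (a,e,i,o,u): 3
Consonants: 5
Ratio = 3/5
= 0.60


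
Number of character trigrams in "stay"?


Word: "stay" (length 4)
Number of 3-grams = length - 3 + 1 = 4 - 3 + 1
= 2


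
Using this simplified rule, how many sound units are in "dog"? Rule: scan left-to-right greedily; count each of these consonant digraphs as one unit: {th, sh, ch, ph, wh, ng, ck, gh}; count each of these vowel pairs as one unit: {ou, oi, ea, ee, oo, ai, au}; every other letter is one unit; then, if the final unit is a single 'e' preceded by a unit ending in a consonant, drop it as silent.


Word: "dog" (3 letters)
Left-to-right scan:
  1. 'd' (letter)
  2. 'o' (letter)
  3. 'g' (letter)
Units from scan: 3
Sound units = 3 units


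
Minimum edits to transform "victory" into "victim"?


Word 1: "victory" (length 7)
Word 2: "victim" (length 6)
One optimal edit sequence (insert/delete/substitute each cost 1):
  1. keep 'v'
  2. keep 'i'
  3. keep 'c'
  4. keep 't'
  5. delete 'o'  (+1)
  6. substitute 'r' -> 'i'  (+1)
  7. substitute 'y' -> 'm'  (+1)
Total edit operations: 3
Edit distance = 3


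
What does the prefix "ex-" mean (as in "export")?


Prefix: ex-
Example: export = ex- + port
Meaning = out / former


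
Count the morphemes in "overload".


Word: "overload"
Morphemes: over- / load
Each morpheme carries meaning
= 2 morphemes


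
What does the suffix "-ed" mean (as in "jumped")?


Suffix: -ed
As in: jumped -> jump + -ed
Meaning = past tense


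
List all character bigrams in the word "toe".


Word: "toe" (length 3)
Number of bigrams = 3 - 2 + 1 = 2
  Position 0: "to"
  Position 1: "oe"
Bigrams = "to", "oe"


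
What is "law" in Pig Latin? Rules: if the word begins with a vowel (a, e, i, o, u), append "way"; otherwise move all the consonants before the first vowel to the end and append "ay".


Word: "law"
Starts with consonant(s) → move to end, add 'ay'
Consonant cluster: "l"
Pig Latin = "awlay"


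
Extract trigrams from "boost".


Word: "boost" (length 5)
Number of trigrams = 5 - 3 + 1 = 3
  Position 0: "boo"
  Position 1: "oos"
  Position 2: "ost"
Trigrams = "boo", "oos", "ost"


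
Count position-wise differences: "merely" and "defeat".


Comparing character by character (same length = 6):
  Pos 0: 'm' vs 'd' !=
  Pos 1: 'e' vs 'e' =
  Pos 2: 'r' vs 'f' !=
  Pos 3: 'e' vs 'e' =
  Pos 4: 'l' vs 'a' !=
  Pos 5: 'y' vs 't' !=
Hamming distance = 4


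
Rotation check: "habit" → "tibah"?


Word: "habit", Candidate: "tibah"
Method: check if candidate is substring of word+word
"habithabit" contains "tibah"? No
Is rotation = No


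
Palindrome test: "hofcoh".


Word: "hofcoh"
Reversed: "hocfoh"
Forward == Backward? hofcoh != hocfoh
Palindrome = No


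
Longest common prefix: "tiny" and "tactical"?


Word 1: "tiny"
Word 2: "tactical"
Comparing from start:
  Pos 0: 't' == 't'
  Pos 1: 'i' != 'a' (stop)
LCP = "t" (length 1)


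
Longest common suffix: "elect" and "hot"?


Word 1: "elect"
Word 2: "hot"
Comparing from end:
  Pos -1: 't' == 't'
  Pos -2: 'c' != 'o' (stop)
LCS = "t" (length 1)


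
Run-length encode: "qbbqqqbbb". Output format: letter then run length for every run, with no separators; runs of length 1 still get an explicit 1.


String: "qbbqqqbbb"
Scanning for consecutive runs:
  'q' x 1
  'b' x 2
  'q' x 3
  'b' x 3
RLE = "q1b2q3b3"


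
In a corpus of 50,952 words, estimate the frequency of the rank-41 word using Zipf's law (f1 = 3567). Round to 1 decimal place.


Zipf's law: f(r) = f(1) / r
f(1) = 3567
f(41) = 3567 / 41
= 87.0 occurrences


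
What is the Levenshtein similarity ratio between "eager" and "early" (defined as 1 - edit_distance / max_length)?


Word 1: "eager" (length 5)
Word 2: "early" (length 5)
One optimal edit sequence:
  1. keep 'e'
  2. keep 'a'
  3. substitute 'g' -> 'r'  (+1)
  4. substitute 'e' -> 'l'  (+1)
  5. substitute 'r' -> 'y'  (+1)
Edit distance = 3
Max length = max(5, 5) = 5
Similarity = 1 - 3/5
= 0.4000


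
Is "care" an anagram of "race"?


Word 1: "race" → sorted: acer
Word 2: "care" → sorted: acer
Same letters? acer == acer
Anagram = Yes


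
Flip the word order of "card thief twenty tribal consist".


Original: "card thief twenty tribal consist"
Words (1..n): card | thief | twenty | tribal | consist
Reversed (n..1): consist | tribal | twenty | thief | card
Result = "consist tribal twenty thief card"


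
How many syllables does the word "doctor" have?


Word: "doctor"
Syllable breakdown: doc · tor
Counting: 2 parts
= 2 syllables


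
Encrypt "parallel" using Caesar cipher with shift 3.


Word: "parallel"
Shift: 3
Each letter → (letter + shift) mod 26:
  'p' (15) + 3 = 18 → 's'
  'a' (0) + 3 = 3 → 'd'
  'r' (17) + 3 = 20 → 'u'
  'a' (0) + 3 = 3 → 'd'
  'l' (11) + 3 = 14 → 'o'
  'l' (11) + 3 = 14 → 'o'
  'e' (4) + 3 = 7 → 'h'
  'l' (11) + 3 = 14 → 'o'
Result = "sdudooho"


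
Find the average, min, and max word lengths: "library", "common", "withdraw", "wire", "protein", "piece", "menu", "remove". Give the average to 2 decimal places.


Lengths: "library"=7, "common"=6, "withdraw"=8, "wire"=4, "protein"=7, "piece"=5, "menu"=4, "remove"=6
Sum = 47, Count = 8
Average = 47/8 = 5.88
= avg=5.88, min=4, max=8


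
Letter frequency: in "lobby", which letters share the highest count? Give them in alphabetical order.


Word: "lobby"
Letter counts:
  'b': 2
  'l': 1
  'o': 1
  'y': 1
Maximum count = 2
Most frequent = 'b' (2 times each)


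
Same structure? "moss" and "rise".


Pattern of "moss": [0, 1, 2, 2]
Pattern of "rise": [0, 1, 2, 3]
Patterns do not match
Same pattern = No


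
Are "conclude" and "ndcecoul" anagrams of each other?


Word 1: "conclude" → sorted: ccdelnou
Word 2: "ndcecoul" → sorted: ccdelnou
Same letters? ccdelnou == ccdelnou
Anagram = Yes


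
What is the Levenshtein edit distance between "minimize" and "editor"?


Word 1: "minimize" (length 8)
Word 2: "editor" (length 6)
One optimal edit sequence (insert/delete/substitute each cost 1):
  1. delete 'm'  (+1)
  2. substitute 'i' -> 'e'  (+1)
  3. substitute 'n' -> 'd'  (+1)
  4. keep 'i'
  5. delete 'm'  (+1)
  6. substitute 'i' -> 't'  (+1)
  7. substitute 'z' -> 'o'  (+1)
  8. substitute 'e' -> 'r'  (+1)
Total edit operations: 7
Edit distance = 7


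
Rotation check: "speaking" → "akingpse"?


Word: "speaking", Candidate: "akingpse"
Method: check if candidate is substring of word+word
"speakingspeaking" contains "akingpse"? No
Is rotation = No


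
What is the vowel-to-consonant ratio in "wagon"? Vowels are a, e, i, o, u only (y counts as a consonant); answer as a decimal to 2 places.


Word: "wagon"
Vowels (a,e,i,o,u): 2
Consonants: 3
Ratio = 2/3
= 0.67


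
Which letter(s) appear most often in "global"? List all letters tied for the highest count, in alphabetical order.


Word: "global"
Letter counts:
  'a': 1
  'b': 1
  'g': 1
  'l': 2
  'o': 1
Maximum count = 2
Most frequent = 'l' (2 times each)


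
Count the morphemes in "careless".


Word: "careless"
Morphemes: care / -less
Each morpheme carries meaning
= 2 morphemes


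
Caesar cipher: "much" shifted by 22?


Word: "much"
Shift: 22
Each letter → (letter + shift) mod 26:
  'm' (12) + 22 = 8 → 'i'
  'u' (20) + 22 = 16 → 'q'
  'c' (2) + 22 = 24 → 'y'
  'h' (7) + 22 = 3 → 'd'
Result = "iqyd"


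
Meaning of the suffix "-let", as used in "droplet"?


Suffix: -let
Example: droplet = drop + -let
Meaning = small


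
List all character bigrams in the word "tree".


Word: "tree" (length 4)
Number of bigrams = 4 - 2 + 1 = 3
  Position 0: "tr"
  Position 1: "re"
  Position 2: "ee"
Bigrams = "tr", "re", "ee"


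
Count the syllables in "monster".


Word: "monster"
Syllable breakdown: mon | ster
Counting: 2 parts
= 2 syllables


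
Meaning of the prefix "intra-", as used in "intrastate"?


Prefix: intra-
As in: intrastate -> intra- + state
Meaning = within


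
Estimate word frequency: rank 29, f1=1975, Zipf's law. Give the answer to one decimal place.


Zipf's law: f(r) = f(1) / r
f(1) = 1975
f(29) = 1975 / 29
= 68.1 occurrences


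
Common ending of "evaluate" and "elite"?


Word 1: "evaluate"
Word 2: "elite"
Comparing from end:
  Pos -1: 'e' == 'e'
  Pos -2: 't' == 't'
  Pos -3: 'a' != 'i' (stop)
LCS = "te" (length 2)


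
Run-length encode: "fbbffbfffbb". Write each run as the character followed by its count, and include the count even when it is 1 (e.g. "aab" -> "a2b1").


String: "fbbffbfffbb"
Scanning for consecutive runs:
  'f' x 1
  'b' x 2
  'f' x 2
  'b' x 1
  'f' x 3
  'b' x 2
RLE = "f1b2f2b1f3b2"


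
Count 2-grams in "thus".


Word: "thus" (length 4)
Number of 2-grams = length - 2 + 1 = 4 - 2 + 1
= 3


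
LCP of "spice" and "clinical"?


Word 1: "spice"
Word 2: "clinical"
Comparing from start:
  Pos 0: 's' != 'c' (stop)
LCP = "" (length 0)


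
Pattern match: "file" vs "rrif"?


Pattern of "file": [0, 1, 2, 3]
Pattern of "rrif": [0, 0, 1, 2]
Patterns do not match
Same pattern = No


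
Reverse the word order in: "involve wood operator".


Original: "involve wood operator"
Words (1..n): involve | wood | operator
Reversed (n..1): operator | wood | involve
Result = "operator wood involve"


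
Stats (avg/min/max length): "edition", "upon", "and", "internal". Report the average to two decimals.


Lengths: "edition"=7, "upon"=4, "and"=3, "internal"=8
Sum = 22, Count = 4
Average = 22/4 = 5.50
= avg=5.50, min=3, max=8


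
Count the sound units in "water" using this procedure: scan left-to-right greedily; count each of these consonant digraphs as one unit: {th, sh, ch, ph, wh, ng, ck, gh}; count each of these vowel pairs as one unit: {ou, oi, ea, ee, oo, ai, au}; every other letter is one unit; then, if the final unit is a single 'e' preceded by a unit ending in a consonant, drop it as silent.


Word: "water" (5 letters)
Left-to-right scan:
  1. 'w' (letter)
  2. 'a' (letter)
  3. 't' (letter)
  4. 'e' (letter)
  5. 'r' (letter)
Units from scan: 5
Sound units = 5 units


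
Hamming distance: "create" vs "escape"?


Comparing character by character (same length = 6):
  Pos 0: 'c' vs 'e' !=
  Pos 1: 'r' vs 's' !=
  Pos 2: 'e' vs 'c' !=
  Pos 3: 'a' vs 'a' =
  Pos 4: 't' vs 'p' !=
  Pos 5: 'e' vs 'e' =
Hamming distance = 4


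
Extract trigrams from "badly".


Word: "badly" (length 5)
Number of trigrams = 5 - 3 + 1 = 3
  Position 0: "bad"
  Position 1: "adl"
  Position 2: "dly"
Trigrams = "bad", "adl", "dly"


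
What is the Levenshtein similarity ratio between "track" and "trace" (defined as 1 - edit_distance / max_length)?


Word 1: "track" (length 5)
Word 2: "trace" (length 5)
One optimal edit sequence:
  1. keep 't'
  2. keep 'r'
  3. keep 'a'
  4. keep 'c'
  5. substitute 'k' -> 'e'  (+1)
Edit distance = 1
Max length = max(5, 5) = 5
Similarity = 1 - 1/5
= 0.8000


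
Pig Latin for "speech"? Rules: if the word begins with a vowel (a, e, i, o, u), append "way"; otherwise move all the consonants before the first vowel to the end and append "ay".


Word: "speech"
Starts with consonant(s) → move to end, add 'ay'
Consonant cluster: "sp"
Pig Latin = "eechspay"


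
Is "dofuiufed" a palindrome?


Word: "dofuiufed"
Reversed: "defuiufod"
Forward == Backward? dofuiufed != defuiufod
Palindrome = No


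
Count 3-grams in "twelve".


Word: "twelve" (length 6)
Number of 3-grams = length - 3 + 1 = 6 - 3 + 1
= 4


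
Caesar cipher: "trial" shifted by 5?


Word: "trial"
Shift: 5
Each letter → (letter + shift) mod 26:
  't' (19) + 5 = 24 → 'y'
  'r' (17) + 5 = 22 → 'w'
  'i' (8) + 5 = 13 → 'n'
  'a' (0) + 5 = 5 → 'f'
  'l' (11) + 5 = 16 → 'q'
Result = "ywnfq"


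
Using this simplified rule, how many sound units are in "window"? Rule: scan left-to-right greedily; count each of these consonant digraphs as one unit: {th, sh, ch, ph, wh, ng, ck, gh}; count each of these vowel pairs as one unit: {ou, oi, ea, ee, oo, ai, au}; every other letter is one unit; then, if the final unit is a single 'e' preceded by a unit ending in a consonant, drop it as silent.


Word: "window" (6 letters)
Left-to-right scan:
  (1) 'w' (letter)
  (2) 'i' (letter)
  (3) 'n' (letter)
  (4) 'd' (letter)
  (5) 'o' (letter)
  (6) 'w' (letter)
Units from scan: 6
Sound units = 6 units


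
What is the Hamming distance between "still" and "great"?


Comparing character by character (same length = 5):
  Pos 0: 's' vs 'g' !=
  Pos 1: 't' vs 'r' !=
  Pos 2: 'i' vs 'e' !=
  Pos 3: 'l' vs 'a' !=
  Pos 4: 'l' vs 't' !=
Hamming distance = 5


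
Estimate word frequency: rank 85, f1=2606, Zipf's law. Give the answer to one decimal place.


Zipf's law: f(r) = f(1) / r
f(1) = 2606
f(85) = 2606 / 85
= 30.7 occurrences


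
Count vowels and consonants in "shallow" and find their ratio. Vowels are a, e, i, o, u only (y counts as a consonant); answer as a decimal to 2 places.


Word: "shallow"
Vowels (a,e,i,o,u): 2
Consonants: 5
Ratio = 2/5
= 0.40


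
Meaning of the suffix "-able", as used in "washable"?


Suffix: -able
As in: washable -> wash + -able
Meaning = capable of


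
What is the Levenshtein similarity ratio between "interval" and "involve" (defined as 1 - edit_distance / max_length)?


Word 1: "interval" (length 8)
Word 2: "involve" (length 7)
One optimal edit sequence:
  1. keep 'i'
  2. keep 'n'
  3. substitute 't' -> 'v'  (+1)
  4. substitute 'e' -> 'o'  (+1)
  5. substitute 'r' -> 'l'  (+1)
  6. keep 'v'
  7. delete 'a'  (+1)
  8. substitute 'l' -> 'e'  (+1)
Edit distance = 5
Max length = max(8, 7) = 8
Similarity = 1 - 5/8
= 0.3750


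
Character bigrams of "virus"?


Word: "virus" (length 5)
Number of bigrams = 5 - 2 + 1 = 4
  Position 0: "vi"
  Position 1: "ir"
  Position 2: "ru"
  Position 3: "us"
Bigrams = "vi", "ir", "ru", "us"


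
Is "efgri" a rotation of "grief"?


Word: "grief", Candidate: "efgri"
Method: check if candidate is substring of word+word
"griefgrief" contains "efgri"? Yes
Is rotation = Yes


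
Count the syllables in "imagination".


Word: "imagination"
Syllable breakdown: i · mag · i · na · tion
Counting: 5 parts
= 5 syllables


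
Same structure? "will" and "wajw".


Pattern of "will": [0, 1, 2, 2]
Pattern of "wajw": [0, 1, 2, 0]
Patterns do not match
Same pattern = No


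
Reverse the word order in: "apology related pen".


Original: "apology related pen"
Words (1..n): apology | related | pen
Reversed (n..1): pen | related | apology
Result = "pen related apology"
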